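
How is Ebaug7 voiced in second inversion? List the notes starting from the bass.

B, D♭, E♭, G

Ebaug7 = E♭–G–B–D♭; second inversion → fifth (B) lowest.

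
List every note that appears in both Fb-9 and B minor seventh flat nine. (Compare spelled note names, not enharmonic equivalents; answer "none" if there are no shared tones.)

Fb-9: Fb Abb Cb Ebb Gb
B minor seventh flat nine: B D F# A C
Common to both → none.

none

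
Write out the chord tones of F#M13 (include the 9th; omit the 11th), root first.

F♯  A♯  C♯  E♯  G♯  D♯

F#M13 is a major thirteenth built on F♯.
Root: F♯
Major 3rd (3rd): A♯
Perfect 5th (5th): C♯
Major 7th (7th): E♯
Major 9th (9th): G♯
Major 13th (13th): D♯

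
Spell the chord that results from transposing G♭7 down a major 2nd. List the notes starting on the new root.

A major 2nd down from Gb is Fb, so the new chord is Fb dominant seventh.
root → Fb
3rd (major 3rd) → Ab
5th (perfect 5th) → Cb
7th (minor 7th) → Ebb

Fb  Ab  Cb  Ebb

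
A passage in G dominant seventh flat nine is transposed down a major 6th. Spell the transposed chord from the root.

Bb, D, F, Ab, Cb

G down a major 6th → Bb. New chord: Bb dominant seventh flat nine.
Root: Bb
Major 3rd (3rd): D
Perfect 5th (5th): F
Minor 7th (7th): Ab
Minor 9th (9th): Cb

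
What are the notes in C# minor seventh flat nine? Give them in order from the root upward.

C-sharp, E, G-sharp, B, D

Root C-sharp, quality minor seventh flat nine:
Root: C-sharp
Minor 3rd (3rd): E
Perfect 5th (5th): G-sharp
Minor 7th (7th): B
Minor 9th (9th): D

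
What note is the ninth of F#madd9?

G#

Root of F#madd9 = F#. The 9th is a major 9th: F# up a major 9th → G#.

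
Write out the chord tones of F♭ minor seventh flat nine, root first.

Fb  Abb  Cb  Ebb  Gbb

F♭ minor seventh flat nine is a minor seventh flat nine built on Fb.
Fb — root
Abb — minor 3rd
Cb — perfect 5th
Ebb — minor 7th
Gbb — minor 9th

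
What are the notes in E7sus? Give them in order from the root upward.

E7sus is a dominant seventh suspended fourth built on E.
- root: E
- perfect 4th: A
- perfect 5th: B
- minor 7th: D

E A B D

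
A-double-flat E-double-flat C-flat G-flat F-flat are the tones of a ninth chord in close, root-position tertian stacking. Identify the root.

Arranged so that each adjacent pair is a third by letter name: F-flat – A-double-flat – C-flat – E-double-flat – G-flat.
The bottom of that stack, F-flat, is the root (this is F-flat minor ninth).

F-flat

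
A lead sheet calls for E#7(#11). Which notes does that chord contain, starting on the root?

E#  G##  B#  D#  A##

Root E#, quality dominant seventh sharp eleven:
E# — root
G## — major 3rd
B# — perfect 5th
D# — minor 7th
A## — augmented 11th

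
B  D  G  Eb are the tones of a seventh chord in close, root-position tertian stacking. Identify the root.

Eb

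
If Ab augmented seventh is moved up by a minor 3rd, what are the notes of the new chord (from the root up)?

C♭  E♭  G  B𝄫

A minor 3rd up from A♭ is C♭, so the new chord is C♭ augmented seventh.
Root: C♭
Major 3rd (3rd): E♭
Augmented 5th (5th): G
Minor 7th (7th): B𝄫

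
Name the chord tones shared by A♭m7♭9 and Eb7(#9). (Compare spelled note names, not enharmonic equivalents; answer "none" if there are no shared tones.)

A♭m7♭9 = Ab, Cb, Eb, Gb, Bbb.
Eb7(#9) = Eb, G, Bb, Db, F#.
Shared: Eb.

Eb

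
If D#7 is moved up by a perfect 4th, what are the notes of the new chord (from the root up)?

G#, B#, D#, F#

A perfect 4th up from D# is G#, so the new chord is G# dominant seventh.
Root: G#
Major 3rd (3rd): B#
Perfect 5th (5th): D#
Minor 7th (7th): F#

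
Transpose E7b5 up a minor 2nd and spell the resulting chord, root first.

Transposed root: E → F (minor 2nd up). So we spell F dominant seventh flat five:
Root: F
Major 3rd (3rd): A
Diminished 5th (5th): Cb
Minor 7th (7th): Eb

F, A, Cb, Eb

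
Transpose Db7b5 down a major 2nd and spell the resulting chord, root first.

Cb, Eb, Gbb, Bbb

Transposed root: Db → Cb (major 2nd down). So we spell Cb dominant seventh flat five:
- root: Cb
- major 3rd: Eb
- diminished 5th: Gbb
- minor 7th: Bbb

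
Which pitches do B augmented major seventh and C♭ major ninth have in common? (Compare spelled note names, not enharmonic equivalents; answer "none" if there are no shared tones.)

B augmented major seventh: B D-sharp F-double-sharp A-sharp
C♭ major ninth: C-flat E-flat G-flat B-flat D-flat
Common to both → none.

none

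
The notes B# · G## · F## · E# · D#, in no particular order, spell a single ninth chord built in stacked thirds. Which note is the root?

E#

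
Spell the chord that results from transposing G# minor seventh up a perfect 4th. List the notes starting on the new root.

G# up a perfect 4th → C#. New chord: C# minor seventh.
- root: C#
- minor 3rd: E
- perfect 5th: G#
- minor 7th: B

C#, E, G#, B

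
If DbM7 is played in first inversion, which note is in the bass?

F

DbM7 in root position is D♭–F–A♭–C.
First inversion places the third in the bass, which is F.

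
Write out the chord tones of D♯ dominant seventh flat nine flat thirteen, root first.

Root D#, quality dominant seventh flat nine flat thirteen:
Root: D#
Major 3rd (3rd): F##
Perfect 5th (5th): A#
Minor 7th (7th): C#
Minor 9th (9th): E
Minor 13th (13th): B

D#, F##, A#, C#, E, B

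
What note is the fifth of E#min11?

Root of E#min11 = E#. The 5th is a perfect 5th: E# up a perfect 5th → B#.

B#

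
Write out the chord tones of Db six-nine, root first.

Db, F, Ab, Bb, Eb

Root Db, quality six-nine:
Root: Db
Major 3rd (3rd): F
Perfect 5th (5th): Ab
Major 6th (6th): Bb
Major 9th (9th): Eb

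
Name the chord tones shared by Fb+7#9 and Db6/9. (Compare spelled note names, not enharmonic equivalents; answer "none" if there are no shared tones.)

Ab

Fb+7#9 = Fb, Ab, C, Ebb, G.
Db6/9 = Db, F, Ab, Bb, Eb.
Shared: Ab.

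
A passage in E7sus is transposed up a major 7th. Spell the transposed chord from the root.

D#, G#, A#, C#

Transposed root: E → D# (major 7th up). So we spell D# dominant seventh suspended fourth:
Root: D#
Perfect 4th (4th): G#
Perfect 5th (5th): A#
Minor 7th (7th): C#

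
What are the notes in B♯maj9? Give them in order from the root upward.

B#, D##, F##, A##, C##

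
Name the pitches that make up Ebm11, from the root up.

Root Eb, quality minor eleventh:
- root: Eb
- minor 3rd: Gb
- perfect 5th: Bb
- minor 7th: Db
- major 9th: F
- perfect 11th: Ab

Eb – Gb – Bb – Db – F – Ab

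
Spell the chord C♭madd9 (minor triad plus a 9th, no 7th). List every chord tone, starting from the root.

Cb, Ebb, Gb, Db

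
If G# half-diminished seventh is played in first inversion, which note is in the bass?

B

G# half-diminished seventh in root position is G#–B–D–F#.
First inversion places the third in the bass, which is B.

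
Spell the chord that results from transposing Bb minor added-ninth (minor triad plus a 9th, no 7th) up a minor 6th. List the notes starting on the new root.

G-flat  B-double-flat  D-flat  A-flat

A minor 6th up from B-flat is G-flat, so the new chord is G-flat minor added-ninth.
- root: G-flat
- minor 3rd: B-double-flat
- perfect 5th: D-flat
- major 9th: A-flat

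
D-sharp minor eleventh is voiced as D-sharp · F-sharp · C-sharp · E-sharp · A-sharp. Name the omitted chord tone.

G-sharp

D-sharp minor eleventh = D-sharp, F-sharp, A-sharp, C-sharp, E-sharp, G-sharp. The voicing lacks the 11th (perfect 11th), G-sharp.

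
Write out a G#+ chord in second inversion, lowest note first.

G#+ = G♯–B♯–D𝄪; second inversion → fifth (D𝄪) lowest.

D𝄪, G♯, B♯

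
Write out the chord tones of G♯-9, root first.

G# – B – D# – F# – A#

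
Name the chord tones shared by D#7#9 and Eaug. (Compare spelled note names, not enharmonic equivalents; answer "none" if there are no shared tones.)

D#7#9 = D♯, F𝄪, A♯, C♯, E𝄪.
Eaug = E, G♯, B♯.
Shared: none.

none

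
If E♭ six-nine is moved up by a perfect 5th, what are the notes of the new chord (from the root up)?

Bb  D  F  G  C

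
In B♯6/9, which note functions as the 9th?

C𝄪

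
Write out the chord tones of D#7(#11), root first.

Root D♯, quality dominant seventh sharp eleven:
root → D♯
3rd (major 3rd) → F𝄪
5th (perfect 5th) → A♯
7th (minor 7th) → C♯
11th (augmented 11th) → G𝄪

D♯, F𝄪, A♯, C♯, G𝄪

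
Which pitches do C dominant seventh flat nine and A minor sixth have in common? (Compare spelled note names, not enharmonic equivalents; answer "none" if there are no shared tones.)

C  E

C dominant seventh flat nine: C E G B-flat D-flat
A minor sixth: A C E F-sharp
Common to both → C, E.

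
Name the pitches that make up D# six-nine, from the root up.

D# six-nine is a six-nine built on D#.
root → D#
3rd (major 3rd) → F##
5th (perfect 5th) → A#
6th (major 6th) → B#
9th (major 9th) → E#

D#  F##  A#  B#  E#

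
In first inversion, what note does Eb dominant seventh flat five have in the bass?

G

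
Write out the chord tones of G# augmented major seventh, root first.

G# augmented major seventh: augmented major seventh on G-sharp.
root → G-sharp
3rd (major 3rd) → B-sharp
5th (augmented 5th) → D-double-sharp
7th (major 7th) → F-double-sharp

G-sharp, B-sharp, D-double-sharp, F-double-sharp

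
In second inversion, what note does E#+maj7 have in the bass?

B##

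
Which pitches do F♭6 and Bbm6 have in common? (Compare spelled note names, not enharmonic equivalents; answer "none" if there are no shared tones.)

F♭6: Fb Ab Cb Db
Bbm6: Bb Db F G
Common to both → Db.

Db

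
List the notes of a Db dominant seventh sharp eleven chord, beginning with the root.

D♭ – F – A♭ – C♭ – G

Db dominant seventh sharp eleven is a dominant seventh sharp eleven built on D♭.
D♭ — root
F — major 3rd
A♭ — perfect 5th
C♭ — minor 7th
G — augmented 11th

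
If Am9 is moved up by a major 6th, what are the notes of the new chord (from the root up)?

Transposed root: A → F# (major 6th up). So we spell F# minor ninth:
F# — root
A — minor 3rd
C# — perfect 5th
E — minor 7th
G# — major 9th

F#, A, C#, E, G#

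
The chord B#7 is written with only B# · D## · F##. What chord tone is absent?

A#

B#7 = B#, D##, F##, A#. The voicing lacks the 7th (minor 7th), A#.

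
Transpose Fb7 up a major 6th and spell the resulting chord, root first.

D♭, F, A♭, C♭

A major 6th up from F♭ is D♭, so the new chord is D♭ dominant seventh.
Root: D♭
Major 3rd (3rd): F
Perfect 5th (5th): A♭
Minor 7th (7th): C♭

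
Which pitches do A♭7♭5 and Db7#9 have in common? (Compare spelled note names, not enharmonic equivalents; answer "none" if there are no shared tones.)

Ab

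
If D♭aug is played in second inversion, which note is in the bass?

D♭aug in root position is Db–F–A.
Second inversion places the fifth in the bass, which is A.

A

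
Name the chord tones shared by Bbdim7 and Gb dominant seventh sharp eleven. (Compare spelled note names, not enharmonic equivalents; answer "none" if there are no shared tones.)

Bbdim7 = Bb, Db, Fb, Abb.
Gb dominant seventh sharp eleven = Gb, Bb, Db, Fb, C.
Shared: Bb, Db, Fb.

Bb – Db – Fb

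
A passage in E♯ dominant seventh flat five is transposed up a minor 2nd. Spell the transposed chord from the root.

F-sharp – A-sharp – C – E

A minor 2nd up from E-sharp is F-sharp, so the new chord is F-sharp dominant seventh flat five.
root → F-sharp
3rd (major 3rd) → A-sharp
5th (diminished 5th) → C
7th (minor 7th) → E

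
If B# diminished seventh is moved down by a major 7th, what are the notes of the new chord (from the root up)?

Transposed root: B-sharp → C-sharp (major 7th down). So we spell C-sharp diminished seventh:
C-sharp — root
E — minor 3rd
G — diminished 5th
B-flat — diminished 7th

C-sharp, E, G, B-flat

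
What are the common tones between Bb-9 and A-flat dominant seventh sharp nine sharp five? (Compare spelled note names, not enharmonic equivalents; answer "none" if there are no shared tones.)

Ab, C

Bb-9 = Bb, Db, F, Ab, C.
A-flat dominant seventh sharp nine sharp five = Ab, C, E, Gb, B.
Shared: Ab, C.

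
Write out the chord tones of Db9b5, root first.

Db9b5 is a dominant ninth flat five built on Db.
Db — root
F — major 3rd
Abb — diminished 5th
Cb — minor 7th
Eb — major 9th

Db, F, Abb, Cb, Eb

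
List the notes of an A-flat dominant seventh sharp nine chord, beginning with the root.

A-flat dominant seventh sharp nine is a dominant seventh sharp nine built on Ab.
root → Ab
3rd (major 3rd) → C
5th (perfect 5th) → Eb
7th (minor 7th) → Gb
9th (augmented 9th) → B

Ab C Eb Gb B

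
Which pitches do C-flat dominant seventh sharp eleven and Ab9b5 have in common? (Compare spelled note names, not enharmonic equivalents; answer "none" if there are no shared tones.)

Gb

C-flat dominant seventh sharp eleven: Cb Eb Gb Bbb F
Ab9b5: Ab C Ebb Gb Bb
Common to both → Gb.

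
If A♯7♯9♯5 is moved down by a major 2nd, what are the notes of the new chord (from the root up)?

A major 2nd down from A# is G#, so the new chord is G# dominant seventh sharp nine sharp five.
Root: G#
Major 3rd (3rd): B#
Augmented 5th (5th): D##
Minor 7th (7th): F#
Augmented 9th (9th): A##

G#, B#, D##, F#, A##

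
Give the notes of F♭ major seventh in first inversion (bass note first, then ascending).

Ab, Cb, Eb, Fb

In root position, F♭ major seventh is Fb–Ab–Cb–Eb.
First inversion puts the third (Ab) in the bass.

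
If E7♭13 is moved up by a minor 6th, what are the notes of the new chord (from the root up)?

C, E, G, Bb, Ab

A minor 6th up from E is C, so the new chord is C dominant seventh flat thirteen.
- root: C
- major 3rd: E
- perfect 5th: G
- minor 7th: Bb
- minor 13th: Ab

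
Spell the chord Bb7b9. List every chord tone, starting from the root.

Bb7b9 is a dominant seventh flat nine built on Bb.
root → Bb
3rd (major 3rd) → D
5th (perfect 5th) → F
7th (minor 7th) → Ab
9th (minor 9th) → Cb

Bb, D, F, Ab, Cb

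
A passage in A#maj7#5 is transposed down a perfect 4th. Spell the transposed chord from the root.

E# – G## – B## – D##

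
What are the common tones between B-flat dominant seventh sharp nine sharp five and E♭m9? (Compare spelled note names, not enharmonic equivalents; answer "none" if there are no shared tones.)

B-flat dominant seventh sharp nine sharp five: Bb D F# Ab C#
E♭m9: Eb Gb Bb Db F
Common to both → Bb.

Bb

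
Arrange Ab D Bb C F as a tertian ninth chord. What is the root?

Bb

Arranged so that each adjacent pair is a third by letter name: Bb – D – F – Ab – C.
The bottom of that stack, Bb, is the root (this is Bb dominant ninth).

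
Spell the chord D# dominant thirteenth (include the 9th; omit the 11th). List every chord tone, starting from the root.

D-sharp – F-double-sharp – A-sharp – C-sharp – E-sharp – B-sharp

D# dominant thirteenth is a dominant thirteenth built on D-sharp.
root → D-sharp
3rd (major 3rd) → F-double-sharp
5th (perfect 5th) → A-sharp
7th (minor 7th) → C-sharp
9th (major 9th) → E-sharp
13th (major 13th) → B-sharp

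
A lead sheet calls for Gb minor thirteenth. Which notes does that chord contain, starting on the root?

G-flat  B-double-flat  D-flat  F-flat  A-flat  C-flat  E-flat

Gb minor thirteenth: minor thirteenth on G-flat.
Root: G-flat
Minor 3rd (3rd): B-double-flat
Perfect 5th (5th): D-flat
Minor 7th (7th): F-flat
Major 9th (9th): A-flat
Perfect 11th (11th): C-flat
Major 13th (13th): E-flat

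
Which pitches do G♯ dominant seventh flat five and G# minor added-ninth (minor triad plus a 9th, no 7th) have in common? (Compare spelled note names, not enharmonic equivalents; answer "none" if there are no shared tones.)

G♯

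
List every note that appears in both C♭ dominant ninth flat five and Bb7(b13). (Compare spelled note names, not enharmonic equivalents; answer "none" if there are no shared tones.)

C♭ dominant ninth flat five: C♭ E♭ G𝄫 B𝄫 D♭
Bb7(b13): B♭ D F A♭ G♭
Common to both → none.

none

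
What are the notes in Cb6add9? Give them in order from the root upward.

Cb6add9: six-nine on Cb.
- root: Cb
- major 3rd: Eb
- perfect 5th: Gb
- major 6th: Ab
- major 9th: Db

Cb  Eb  Gb  Ab  Db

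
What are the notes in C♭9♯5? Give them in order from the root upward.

C♭9♯5: dominant ninth sharp five on Cb.
Cb — root
Eb — major 3rd
G — augmented 5th
Bbb — minor 7th
Db — major 9th

Cb  Eb  G  Bbb  Db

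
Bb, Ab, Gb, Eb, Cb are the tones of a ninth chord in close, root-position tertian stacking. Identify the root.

Ab

Arranged so that each adjacent pair is a third by letter name: Ab – Cb – Eb – Gb – Bb.
The bottom of that stack, Ab, is the root (this is Ab minor ninth).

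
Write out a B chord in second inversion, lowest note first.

In root position, B is B–D#–F#.
Second inversion puts the fifth (F#) in the bass.

F# – B – D#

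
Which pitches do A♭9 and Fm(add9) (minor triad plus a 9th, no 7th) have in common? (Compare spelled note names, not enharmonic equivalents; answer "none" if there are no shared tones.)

A♭  C

A♭9 = A♭, C, E♭, G♭, B♭.
Fm(add9) = F, A♭, C, G.
Shared: A♭, C.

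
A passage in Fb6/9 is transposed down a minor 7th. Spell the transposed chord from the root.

Gb Bb Db Eb Ab

Transposed root: Fb → Gb (minor 7th down). So we spell Gb six-nine:
Gb — root
Bb — major 3rd
Db — perfect 5th
Eb — major 6th
Ab — major 9th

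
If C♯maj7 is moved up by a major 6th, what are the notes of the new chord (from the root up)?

Transposed root: C# → A# (major 6th up). So we spell A# major seventh:
Root: A#
Major 3rd (3rd): C##
Perfect 5th (5th): E#
Major 7th (7th): G##

A#, C##, E#, G##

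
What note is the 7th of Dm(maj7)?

Root of Dm(maj7) = D. The 7th is a major 7th: D up a major 7th → C♯.

C♯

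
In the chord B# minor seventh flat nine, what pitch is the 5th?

B# minor seventh flat nine is built on B#; its 5th is a perfect 5th above the root.
A fifth above B uses the letter F, and the perfect 5th above B# is F##.

F##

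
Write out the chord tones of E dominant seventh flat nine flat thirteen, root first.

E, G-sharp, B, D, F, C

E dominant seventh flat nine flat thirteen is a dominant seventh flat nine flat thirteen built on E.
Root: E
Major 3rd (3rd): G-sharp
Perfect 5th (5th): B
Minor 7th (7th): D
Minor 9th (9th): F
Minor 13th (13th): C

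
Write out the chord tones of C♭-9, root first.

Root Cb, quality minor ninth:
Cb — root
Ebb — minor 3rd
Gb — perfect 5th
Bbb — minor 7th
Db — major 9th

Cb Ebb Gb Bbb Db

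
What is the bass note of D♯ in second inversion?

A♯

D♯ in root position is D♯–F𝄪–A♯.
Second inversion places the fifth in the bass, which is A♯.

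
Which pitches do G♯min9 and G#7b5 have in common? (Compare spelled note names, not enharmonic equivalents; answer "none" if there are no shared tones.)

G#, F#

G♯min9: G# B D# F# A#
G#7b5: G# B# D F#
Common to both → G#, F#.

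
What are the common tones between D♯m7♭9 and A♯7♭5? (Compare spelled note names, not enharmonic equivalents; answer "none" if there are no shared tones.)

A#  E

D♯m7♭9 = D#, F#, A#, C#, E.
A♯7♭5 = A#, C##, E, G#.
Shared: A#, E.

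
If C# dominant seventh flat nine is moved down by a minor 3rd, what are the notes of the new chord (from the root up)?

A#, C##, E#, G#, B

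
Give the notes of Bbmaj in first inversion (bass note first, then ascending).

In root position, Bbmaj is Bb–D–F.
First inversion puts the third (D) in the bass.

D F Bb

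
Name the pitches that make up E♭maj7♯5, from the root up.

Eb G B D

E♭maj7♯5 is an augmented major seventh built on Eb.
- root: Eb
- major 3rd: G
- augmented 5th: B
- major 7th: D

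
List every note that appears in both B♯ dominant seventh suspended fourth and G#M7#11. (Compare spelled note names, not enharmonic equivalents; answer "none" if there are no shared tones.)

B♯ dominant seventh suspended fourth: B# E# F## A#
G#M7#11: G# B# D# F## C##
Common to both → B#, F##.

B#, F##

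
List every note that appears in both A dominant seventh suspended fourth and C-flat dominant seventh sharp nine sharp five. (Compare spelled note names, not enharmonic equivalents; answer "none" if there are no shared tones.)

A dominant seventh suspended fourth: A D E G
C-flat dominant seventh sharp nine sharp five: C-flat E-flat G B-double-flat D
Common to both → D, G.

D  G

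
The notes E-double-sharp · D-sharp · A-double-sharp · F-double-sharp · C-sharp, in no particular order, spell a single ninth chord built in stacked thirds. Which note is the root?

D-sharp

Arranged so that each adjacent pair is a third by letter name: D-sharp – F-double-sharp – A-double-sharp – C-sharp – E-double-sharp.
The bottom of that stack, D-sharp, is the root (this is D-sharp dominant seventh sharp nine sharp five).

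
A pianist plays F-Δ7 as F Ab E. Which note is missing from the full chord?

The full F-Δ7 chord is F, Ab, C, E.
Comparing with the voicing, the perfect 5th (5th) — C — is absent.

C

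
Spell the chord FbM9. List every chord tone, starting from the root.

Fb Ab Cb Eb Gb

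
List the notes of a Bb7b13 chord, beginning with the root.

Bb7b13: dominant seventh flat thirteen on B♭.
Root: B♭
Major 3rd (3rd): D
Perfect 5th (5th): F
Minor 7th (7th): A♭
Minor 13th (13th): G♭

B♭, D, F, A♭, G♭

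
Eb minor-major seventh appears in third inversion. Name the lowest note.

D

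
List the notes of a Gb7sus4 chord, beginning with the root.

Gb Cb Db Fb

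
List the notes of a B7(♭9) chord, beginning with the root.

B, D#, F#, A, C

Root B, quality dominant seventh flat nine:
Root: B
Major 3rd (3rd): D#
Perfect 5th (5th): F#
Minor 7th (7th): A
Minor 9th (9th): C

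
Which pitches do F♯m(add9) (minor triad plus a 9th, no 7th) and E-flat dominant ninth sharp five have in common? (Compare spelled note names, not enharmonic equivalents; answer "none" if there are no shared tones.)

none

F♯m(add9) = F#, A, C#, G#.
E-flat dominant ninth sharp five = Eb, G, B, Db, F.
Shared: none.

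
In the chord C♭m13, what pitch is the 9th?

C♭m13 is built on Cb; its 9th is a major 9th above the root.
A second above C uses the letter D, and the major 9th above Cb is Db.

Db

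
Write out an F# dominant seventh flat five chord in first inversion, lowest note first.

In root position, F# dominant seventh flat five is F#–A#–C–E.
First inversion puts the third (A#) in the bass.

A#, C, E, F#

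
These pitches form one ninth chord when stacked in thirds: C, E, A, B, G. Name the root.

A

Stacking in thirds gives A – C – E – G – B, so A is the root — A minor ninth.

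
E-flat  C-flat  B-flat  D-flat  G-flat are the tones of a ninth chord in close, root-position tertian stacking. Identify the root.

C-flat

Stacking in thirds gives C-flat – E-flat – G-flat – B-flat – D-flat, so C-flat is the root — C-flat major ninth.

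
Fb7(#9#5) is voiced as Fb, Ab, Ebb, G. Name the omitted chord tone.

The full Fb7(#9#5) chord is Fb, Ab, C, Ebb, G.
Comparing with the voicing, the augmented 5th (5th) — C — is absent.

C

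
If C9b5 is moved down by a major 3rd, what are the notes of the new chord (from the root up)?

Ab C Ebb Gb Bb

Transposed root: C → Ab (major 3rd down). So we spell Ab dominant ninth flat five:
Root: Ab
Major 3rd (3rd): C
Diminished 5th (5th): Ebb
Minor 7th (7th): Gb
Major 9th (9th): Bb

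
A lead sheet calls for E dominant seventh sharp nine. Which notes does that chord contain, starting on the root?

E dominant seventh sharp nine: dominant seventh sharp nine on E.
root → E
3rd (major 3rd) → G#
5th (perfect 5th) → B
7th (minor 7th) → D
9th (augmented 9th) → F##

E – G# – B – D – F##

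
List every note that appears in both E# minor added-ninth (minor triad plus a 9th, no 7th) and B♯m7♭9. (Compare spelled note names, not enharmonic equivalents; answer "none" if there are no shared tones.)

E# minor added-ninth = E#, G#, B#, F##.
B♯m7♭9 = B#, D#, F##, A#, C#.
Shared: B#, F##.

B#, F##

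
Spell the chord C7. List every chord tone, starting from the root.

Root C, quality dominant seventh:
- root: C
- major 3rd: E
- perfect 5th: G
- minor 7th: Bb

C, E, G, Bb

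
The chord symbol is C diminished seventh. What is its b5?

C diminished seventh is built on C; its 5th is a diminished 5th above the root.
A fifth above C uses the letter G, and the diminished 5th above C is Gb.

Gb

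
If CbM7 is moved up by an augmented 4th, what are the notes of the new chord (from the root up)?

F A C E

An augmented 4th up from Cb is F, so the new chord is F major seventh.
F — root
A — major 3rd
C — perfect 5th
E — major 7th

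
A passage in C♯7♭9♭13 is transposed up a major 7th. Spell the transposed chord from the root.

B#, D##, F##, A#, C#, G#

Transposed root: C# → B# (major 7th up). So we spell B# dominant seventh flat nine flat thirteen:
root → B#
3rd (major 3rd) → D##
5th (perfect 5th) → F##
7th (minor 7th) → A#
9th (minor 9th) → C#
13th (minor 13th) → G#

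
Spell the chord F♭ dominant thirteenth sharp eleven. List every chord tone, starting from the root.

Fb Ab Cb Ebb Gb Bb Db

F♭ dominant thirteenth sharp eleven: dominant thirteenth sharp eleven on Fb.
Fb — root
Ab — major 3rd
Cb — perfect 5th
Ebb — minor 7th
Gb — major 9th
Bb — augmented 11th
Db — major 13th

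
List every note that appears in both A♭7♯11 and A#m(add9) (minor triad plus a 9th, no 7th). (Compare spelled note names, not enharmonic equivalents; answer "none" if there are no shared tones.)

none

A♭7♯11: Ab C Eb Gb D
A#m(add9): A# C# E# B#
Common to both → none.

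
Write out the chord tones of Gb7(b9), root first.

Gb – Bb – Db – Fb – Abb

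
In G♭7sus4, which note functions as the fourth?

G♭7sus4 is built on Gb; its 4th is a perfect 4th above the root.
A fourth above G uses the letter C, and the perfect 4th above Gb is Cb.

Cb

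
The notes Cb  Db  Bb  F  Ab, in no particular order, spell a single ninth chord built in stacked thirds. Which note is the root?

Bb

Arranged so that each adjacent pair is a third by letter name: Bb – Db – F – Ab – Cb.
The bottom of that stack, Bb, is the root (this is Bb minor seventh flat nine).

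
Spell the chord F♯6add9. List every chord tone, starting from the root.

F#, A#, C#, D#, G#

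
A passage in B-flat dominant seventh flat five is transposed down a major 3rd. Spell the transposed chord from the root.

G-flat, B-flat, D-double-flat, F-flat

A major 3rd down from B-flat is G-flat, so the new chord is G-flat dominant seventh flat five.
- root: G-flat
- major 3rd: B-flat
- diminished 5th: D-double-flat
- minor 7th: F-flat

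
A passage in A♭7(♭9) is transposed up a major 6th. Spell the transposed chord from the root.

Transposed root: A♭ → F (major 6th up). So we spell F dominant seventh flat nine:
Root: F
Major 3rd (3rd): A
Perfect 5th (5th): C
Minor 7th (7th): E♭
Minor 9th (9th): G♭

F A C E♭ G♭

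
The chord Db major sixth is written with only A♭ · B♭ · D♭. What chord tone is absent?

F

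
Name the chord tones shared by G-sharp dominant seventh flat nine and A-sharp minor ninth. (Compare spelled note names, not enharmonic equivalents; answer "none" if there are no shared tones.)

G-sharp, B-sharp

G-sharp dominant seventh flat nine: G-sharp B-sharp D-sharp F-sharp A
A-sharp minor ninth: A-sharp C-sharp E-sharp G-sharp B-sharp
Common to both → G-sharp, B-sharp.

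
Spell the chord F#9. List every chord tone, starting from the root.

F#9: dominant ninth on F♯.
Root: F♯
Major 3rd (3rd): A♯
Perfect 5th (5th): C♯
Minor 7th (7th): E
Major 9th (9th): G♯

F♯  A♯  C♯  E  G♯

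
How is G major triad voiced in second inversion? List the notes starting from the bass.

D – G – B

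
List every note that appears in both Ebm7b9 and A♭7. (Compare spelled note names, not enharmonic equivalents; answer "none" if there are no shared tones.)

Eb Gb

Ebm7b9 = Eb, Gb, Bb, Db, Fb.
A♭7 = Ab, C, Eb, Gb.
Shared: Eb, Gb.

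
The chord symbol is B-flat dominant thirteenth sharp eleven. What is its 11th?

E

B-flat dominant thirteenth sharp eleven is built on B-flat; its 11th is an augmented 11th above the root.
A fourth above B uses the letter E, and the augmented 11th above B-flat is E.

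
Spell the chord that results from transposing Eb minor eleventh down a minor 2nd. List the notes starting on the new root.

D – F – A – C – E – G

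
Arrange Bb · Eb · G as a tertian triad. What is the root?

Arranged so that each adjacent pair is a third by letter name: Eb – G – Bb.
The bottom of that stack, Eb, is the root (this is Eb major triad).

Eb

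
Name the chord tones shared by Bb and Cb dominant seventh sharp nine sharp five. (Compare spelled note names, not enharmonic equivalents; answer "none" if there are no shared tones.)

D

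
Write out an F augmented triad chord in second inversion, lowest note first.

C#  F  A

In root position, F augmented triad is F–A–C#.
Second inversion puts the fifth (C#) in the bass.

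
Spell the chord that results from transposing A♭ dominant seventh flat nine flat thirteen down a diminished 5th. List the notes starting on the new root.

D  F-sharp  A  C  E-flat  B-flat

A-flat down a diminished 5th → D. New chord: D dominant seventh flat nine flat thirteen.
Root: D
Major 3rd (3rd): F-sharp
Perfect 5th (5th): A
Minor 7th (7th): C
Minor 9th (9th): E-flat
Minor 13th (13th): B-flat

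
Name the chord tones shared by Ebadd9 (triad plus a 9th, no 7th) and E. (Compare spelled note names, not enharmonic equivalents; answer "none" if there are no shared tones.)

none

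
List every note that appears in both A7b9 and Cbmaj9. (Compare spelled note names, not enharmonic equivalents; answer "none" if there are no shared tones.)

Bb

A7b9 = A, C#, E, G, Bb.
Cbmaj9 = Cb, Eb, Gb, Bb, Db.
Shared: Bb.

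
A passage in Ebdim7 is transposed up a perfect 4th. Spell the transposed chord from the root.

Eb up a perfect 4th → Ab. New chord: Ab diminished seventh.
Root: Ab
Minor 3rd (3rd): Cb
Diminished 5th (5th): Ebb
Diminished 7th (7th): Gbb

Ab, Cb, Ebb, Gbb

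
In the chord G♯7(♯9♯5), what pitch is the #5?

D𝄪

G♯7(♯9♯5) is built on G♯; its 5th is an augmented 5th above the root.
A fifth above G uses the letter D, and the augmented 5th above G♯ is D𝄪.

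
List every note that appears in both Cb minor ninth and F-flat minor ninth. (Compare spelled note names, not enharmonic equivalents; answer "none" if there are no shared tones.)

Cb minor ninth = C-flat, E-double-flat, G-flat, B-double-flat, D-flat.
F-flat minor ninth = F-flat, A-double-flat, C-flat, E-double-flat, G-flat.
Shared: C-flat, E-double-flat, G-flat.

C-flat, E-double-flat, G-flat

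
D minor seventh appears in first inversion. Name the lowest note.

F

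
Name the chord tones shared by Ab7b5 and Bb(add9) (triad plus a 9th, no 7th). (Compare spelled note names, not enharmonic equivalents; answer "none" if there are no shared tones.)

C

Ab7b5: Ab C Ebb Gb
Bb(add9): Bb D F C
Common to both → C.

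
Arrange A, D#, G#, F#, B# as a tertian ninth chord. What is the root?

G#

Arranged so that each adjacent pair is a third by letter name: G# – B# – D# – F# – A.
The bottom of that stack, G#, is the root (this is G# dominant seventh flat nine).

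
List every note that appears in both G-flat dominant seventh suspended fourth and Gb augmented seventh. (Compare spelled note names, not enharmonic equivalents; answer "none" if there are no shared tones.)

G-flat dominant seventh suspended fourth = G-flat, C-flat, D-flat, F-flat.
Gb augmented seventh = G-flat, B-flat, D, F-flat.
Shared: G-flat, F-flat.

G-flat – F-flat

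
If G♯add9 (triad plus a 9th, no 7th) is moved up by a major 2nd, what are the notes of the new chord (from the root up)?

Transposed root: G# → A# (major 2nd up). So we spell A# added-ninth:
root → A#
3rd (major 3rd) → C##
5th (perfect 5th) → E#
9th (major 9th) → B#

A#  C##  E#  B#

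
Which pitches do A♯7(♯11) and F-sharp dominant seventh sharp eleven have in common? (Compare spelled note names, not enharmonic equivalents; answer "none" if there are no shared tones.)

A♯7(♯11) = A#, C##, E#, G#, D##.
F-sharp dominant seventh sharp eleven = F#, A#, C#, E, B#.
Shared: A#.

A#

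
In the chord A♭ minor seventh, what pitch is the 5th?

A♭ minor seventh is built on A-flat; its 5th is a perfect 5th above the root.
A fifth above A uses the letter E, and the perfect 5th above A-flat is E-flat.

E-flat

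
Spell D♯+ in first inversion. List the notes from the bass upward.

F𝄪, A𝄪, D♯

In root position, D♯+ is D♯–F𝄪–A𝄪.
First inversion puts the third (F𝄪) in the bass.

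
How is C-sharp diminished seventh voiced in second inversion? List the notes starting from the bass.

G, B-flat, C-sharp, E

In root position, C-sharp diminished seventh is C-sharp–E–G–B-flat.
Second inversion puts the fifth (G) in the bass.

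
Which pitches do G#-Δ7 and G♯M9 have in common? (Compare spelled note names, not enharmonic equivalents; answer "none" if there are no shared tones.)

G#-Δ7: G# B D# F##
G♯M9: G# B# D# F## A#
Common to both → G#, D#, F##.

G# – D# – F##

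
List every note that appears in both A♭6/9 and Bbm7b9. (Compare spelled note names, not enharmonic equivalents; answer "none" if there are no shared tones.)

Ab, F, Bb

A♭6/9 = Ab, C, Eb, F, Bb.
Bbm7b9 = Bb, Db, F, Ab, Cb.
Shared: Ab, F, Bb.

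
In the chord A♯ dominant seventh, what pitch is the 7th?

A♯ dominant seventh is built on A#; its 7th is a minor 7th above the root.
A seventh above A uses the letter G, and the minor 7th above A# is G#.

G#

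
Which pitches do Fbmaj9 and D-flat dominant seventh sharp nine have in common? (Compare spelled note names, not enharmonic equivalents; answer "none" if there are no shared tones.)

Ab  Cb

Fbmaj9: Fb Ab Cb Eb Gb
D-flat dominant seventh sharp nine: Db F Ab Cb E
Common to both → Ab, Cb.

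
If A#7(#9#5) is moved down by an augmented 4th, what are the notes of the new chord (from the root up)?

E, G♯, B♯, D, F𝄪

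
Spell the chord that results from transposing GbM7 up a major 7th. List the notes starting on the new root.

F  A  C  E

Transposed root: G♭ → F (major 7th up). So we spell F major seventh:
- root: F
- major 3rd: A
- perfect 5th: C
- major 7th: E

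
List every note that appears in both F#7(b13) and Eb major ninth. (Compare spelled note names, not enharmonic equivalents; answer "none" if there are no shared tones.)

F#7(b13) = F♯, A♯, C♯, E, D.
Eb major ninth = E♭, G, B♭, D, F.
Shared: D.

D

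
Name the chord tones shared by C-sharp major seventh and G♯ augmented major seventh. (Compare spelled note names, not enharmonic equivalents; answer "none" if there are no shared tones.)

G-sharp  B-sharp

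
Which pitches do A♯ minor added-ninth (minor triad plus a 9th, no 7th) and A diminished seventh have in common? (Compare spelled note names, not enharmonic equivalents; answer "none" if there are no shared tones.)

A♯ minor added-ninth = A#, C#, E#, B#.
A diminished seventh = A, C, Eb, Gb.
Shared: none.

none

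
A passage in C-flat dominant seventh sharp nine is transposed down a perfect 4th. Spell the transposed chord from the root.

A perfect 4th down from Cb is Gb, so the new chord is Gb dominant seventh sharp nine.
- root: Gb
- major 3rd: Bb
- perfect 5th: Db
- minor 7th: Fb
- augmented 9th: A

Gb, Bb, Db, Fb, A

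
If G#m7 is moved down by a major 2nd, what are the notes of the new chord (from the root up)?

F# A C# E

Transposed root: G# → F# (major 2nd down). So we spell F# minor seventh:
- root: F#
- minor 3rd: A
- perfect 5th: C#
- minor 7th: E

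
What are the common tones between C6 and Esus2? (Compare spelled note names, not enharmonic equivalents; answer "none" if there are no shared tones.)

E

C6: C E G A
Esus2: E F# B
Common to both → E.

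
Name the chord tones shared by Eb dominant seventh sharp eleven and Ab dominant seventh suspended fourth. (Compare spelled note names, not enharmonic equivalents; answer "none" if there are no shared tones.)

Eb, Db

Eb dominant seventh sharp eleven: Eb G Bb Db A
Ab dominant seventh suspended fourth: Ab Db Eb Gb
Common to both → Eb, Db.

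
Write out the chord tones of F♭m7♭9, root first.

F♭ – A𝄫 – C♭ – E𝄫 – G𝄫

F♭m7♭9: minor seventh flat nine on F♭.
Root: F♭
Minor 3rd (3rd): A𝄫
Perfect 5th (5th): C♭
Minor 7th (7th): E𝄫
Minor 9th (9th): G𝄫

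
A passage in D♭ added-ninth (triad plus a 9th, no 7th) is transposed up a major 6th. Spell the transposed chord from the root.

Transposed root: D-flat → B-flat (major 6th up). So we spell B-flat added-ninth:
Root: B-flat
Major 3rd (3rd): D
Perfect 5th (5th): F
Major 9th (9th): C

B-flat D F C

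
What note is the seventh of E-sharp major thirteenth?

E-sharp major thirteenth is built on E-sharp; its 7th is a major 7th above the root.
A seventh above E uses the letter D, and the major 7th above E-sharp is D-double-sharp.

D-double-sharp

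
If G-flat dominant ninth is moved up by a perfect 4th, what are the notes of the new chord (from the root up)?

C-flat – E-flat – G-flat – B-double-flat – D-flat

A perfect 4th up from G-flat is C-flat, so the new chord is C-flat dominant ninth.
root → C-flat
3rd (major 3rd) → E-flat
5th (perfect 5th) → G-flat
7th (minor 7th) → B-double-flat
9th (major 9th) → D-flat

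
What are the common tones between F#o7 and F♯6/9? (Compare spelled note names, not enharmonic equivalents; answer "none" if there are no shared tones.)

F#o7 = F#, A, C, Eb.
F♯6/9 = F#, A#, C#, D#, G#.
Shared: F#.

F#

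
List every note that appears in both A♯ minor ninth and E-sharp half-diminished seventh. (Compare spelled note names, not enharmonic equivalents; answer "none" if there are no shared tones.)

A♯ minor ninth = A-sharp, C-sharp, E-sharp, G-sharp, B-sharp.
E-sharp half-diminished seventh = E-sharp, G-sharp, B, D-sharp.
Shared: E-sharp, G-sharp.

E-sharp, G-sharp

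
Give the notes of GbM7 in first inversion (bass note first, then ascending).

B♭ D♭ F G♭

In root position, GbM7 is G♭–B♭–D♭–F.
First inversion puts the third (B♭) in the bass.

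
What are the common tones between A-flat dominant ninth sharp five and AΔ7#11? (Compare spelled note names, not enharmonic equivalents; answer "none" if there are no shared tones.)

A-flat dominant ninth sharp five: Ab C E Gb Bb
AΔ7#11: A C# E G# D#
Common to both → E.

E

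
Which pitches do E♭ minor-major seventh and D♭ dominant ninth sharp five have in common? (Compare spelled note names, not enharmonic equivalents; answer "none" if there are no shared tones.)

E-flat

E♭ minor-major seventh = E-flat, G-flat, B-flat, D.
D♭ dominant ninth sharp five = D-flat, F, A, C-flat, E-flat.
Shared: E-flat.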